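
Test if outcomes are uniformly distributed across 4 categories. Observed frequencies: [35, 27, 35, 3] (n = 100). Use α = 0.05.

Expected = 25 each. χ² = Σ(O-E)²/E = 27.52. df = 3, critical value = 7.815. Reject H₀.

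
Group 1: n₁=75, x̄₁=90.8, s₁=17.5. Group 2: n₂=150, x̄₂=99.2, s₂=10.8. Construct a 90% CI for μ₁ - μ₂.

Difference = -8.4. SE = √(17.5²/75 + 10.8²/150) = 2.205. CI = (-12.03, -4.77)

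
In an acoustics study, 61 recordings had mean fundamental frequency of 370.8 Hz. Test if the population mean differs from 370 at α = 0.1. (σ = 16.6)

z = (x̄ - μ₀)/(σ/√n) = (370.8 - 370)/(16.6/√61) = 0.376. Critical value: ±1.645. Since |0.376| ≤ 1.645, Fail to reject H₀.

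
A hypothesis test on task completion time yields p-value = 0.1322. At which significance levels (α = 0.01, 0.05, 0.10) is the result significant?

p = 0.1322. Not significant at any of the given levels.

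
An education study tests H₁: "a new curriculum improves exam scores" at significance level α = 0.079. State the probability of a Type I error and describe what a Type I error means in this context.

P(Type I error) = α = 0.079. A Type I error is rejecting H₀ when H₀ is actually true (false positive) — here, concluding that a new curriculum improves exam scores when in fact this is not the case. Consequence: adopting a curriculum that gives no real benefit — disruption for nothing.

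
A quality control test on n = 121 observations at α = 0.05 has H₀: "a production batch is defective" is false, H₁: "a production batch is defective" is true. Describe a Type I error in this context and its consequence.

Type I error: rejecting H₀ when it is true — concluding that a production batch is defective when in fact it is not. Consequence: scrapping a good batch — wasted material and cost for no reason.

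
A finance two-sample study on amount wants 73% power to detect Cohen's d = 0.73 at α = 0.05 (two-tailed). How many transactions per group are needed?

z_{α/2} = 1.96, z_β = Φ⁻¹(0.73) = 0.613. For medium effect (d = 0.73): n per group = 2(z_{α/2} + z_β)²/d² = 2(1.96 + 0.613)²/0.73² = 24.8 → 25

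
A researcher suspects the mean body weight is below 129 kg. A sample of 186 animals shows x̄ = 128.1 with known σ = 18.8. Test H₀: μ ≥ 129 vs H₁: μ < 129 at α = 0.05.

z = -0.653. Critical value: -1.645. Fail to reject H₀.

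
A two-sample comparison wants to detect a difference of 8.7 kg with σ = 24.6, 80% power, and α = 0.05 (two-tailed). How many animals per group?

n per group = 2(z_α/2 + z_β)²σ²/d² = 2×(1.96 + 0.84)²×24.6²/8.7² = 125.4 → n = 126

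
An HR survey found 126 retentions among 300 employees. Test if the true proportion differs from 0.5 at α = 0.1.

p̂ = 0.42, p₀ = 0.5. z = (p̂ - p₀)/√(p₀(1-p₀)/n) = -2.771. Critical: ±1.645. Reject H₀.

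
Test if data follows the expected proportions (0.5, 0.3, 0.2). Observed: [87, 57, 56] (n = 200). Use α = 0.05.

Expected: [100.0, 60.0, 40.0]. χ² = 8.24. df = 2, critical = 5.991. Reject H₀.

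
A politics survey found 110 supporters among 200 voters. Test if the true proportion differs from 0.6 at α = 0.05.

p̂ = 0.55, p₀ = 0.6. z = (p̂ - p₀)/√(p₀(1-p₀)/n) = -1.443. Critical: ±1.96. Fail to reject H₀.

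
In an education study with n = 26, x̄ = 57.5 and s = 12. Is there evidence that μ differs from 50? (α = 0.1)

t = (x̄ - μ₀)/(s/√n) = (57.5 - 50)/(12/√26) = 3.187. df = 25, critical t = ±1.708. Reject H₀.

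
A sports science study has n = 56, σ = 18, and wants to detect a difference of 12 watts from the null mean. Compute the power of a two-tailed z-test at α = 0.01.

SE = σ/√n = 18/√56 = 2.405. Non-centrality λ = d/SE = 12/2.405 = 4.989. Power ≈ Φ(λ - z_{α/2}) = Φ(4.989 - 2.576) = Φ(2.413) = 0.992.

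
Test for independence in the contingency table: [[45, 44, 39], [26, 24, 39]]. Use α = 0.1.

χ² = 4.09. df = 2, critical = 4.605. Fail to reject H₀. No evidence of dependence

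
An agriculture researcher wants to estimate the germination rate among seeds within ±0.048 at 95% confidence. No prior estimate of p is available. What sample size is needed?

Conservative approach: use p = 0.5 (maximizes p(1-p) = 0.25). n = z²(0.25)/E² = 1.96²×0.25/0.048² = 416.8 → n = 417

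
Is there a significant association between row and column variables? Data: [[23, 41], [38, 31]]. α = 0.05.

χ² = 4.896. df = 1, critical = 3.841. Reject H₀. Variables are dependent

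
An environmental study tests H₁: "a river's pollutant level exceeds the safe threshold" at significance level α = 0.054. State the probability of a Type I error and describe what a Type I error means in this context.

P(Type I error) = α = 0.054. A Type I error is rejecting H₀ when H₀ is actually true (false positive) — here, concluding that a river's pollutant level exceeds the safe threshold when in fact this is not the case. Consequence: shutting down a compliant factory unnecessarily.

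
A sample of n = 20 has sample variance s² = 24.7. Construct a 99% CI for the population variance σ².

df = 19. χ²_{0.005} = 38.582, χ²_{0.995} = 6.844. CI for σ² = ((n-1)s²/χ²_{α/2}, (n-1)s²/χ²_{1-α/2}) = (19·24.7/38.582, 19·24.7/6.844) = (12.16, 68.57)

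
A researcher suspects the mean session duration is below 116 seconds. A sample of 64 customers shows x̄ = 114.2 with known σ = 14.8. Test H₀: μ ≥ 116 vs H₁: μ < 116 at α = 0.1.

z = -0.973. Critical value: -1.28. Fail to reject H₀.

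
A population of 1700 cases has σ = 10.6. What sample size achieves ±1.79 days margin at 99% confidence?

Without FPC: n₀ = (2.576×10.6/1.79)² = 232.701. With FPC: n = n₀N/(n₀+N-1) = 204.8 → n = 205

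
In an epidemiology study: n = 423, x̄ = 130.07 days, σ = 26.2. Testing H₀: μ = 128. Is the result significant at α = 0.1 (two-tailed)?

z = (130.07 - 128)/(26.2/√423) = 1.625. Since |z| ≤ 1.645, not significant at α = 0.1.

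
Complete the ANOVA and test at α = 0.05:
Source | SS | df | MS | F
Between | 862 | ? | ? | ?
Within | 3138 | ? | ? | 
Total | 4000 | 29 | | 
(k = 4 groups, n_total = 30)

df_between = 3, df_within = 26. MS_between = 287.33, MS_within = 120.69. F = 2.381, F_crit ≈ 2.975. Fail to reject H₀.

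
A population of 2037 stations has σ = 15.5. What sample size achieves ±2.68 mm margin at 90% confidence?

Without FPC: n₀ = (1.645×15.5/2.68)² = 90.516. With FPC: n = n₀N/(n₀+N-1) = 86.7 → n = 87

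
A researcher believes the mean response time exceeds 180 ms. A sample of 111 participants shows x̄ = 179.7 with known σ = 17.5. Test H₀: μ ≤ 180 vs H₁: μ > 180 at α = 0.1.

z = -0.181. Critical value: 1.28. Fail to reject H₀.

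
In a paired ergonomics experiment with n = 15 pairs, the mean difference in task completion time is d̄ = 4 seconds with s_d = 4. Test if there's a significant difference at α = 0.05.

t = d̄/(s_d/√n) = 4/(4/√15) = 3.873. df = 14, critical t = ±2.145. Reject H₀.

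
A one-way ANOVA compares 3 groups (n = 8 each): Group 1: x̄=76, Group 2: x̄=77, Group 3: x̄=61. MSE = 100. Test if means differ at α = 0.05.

Grand mean = 71.33. SS_between = 1285.33, MS_between = 642.67. F = 6.427, F_crit ≈ 3.467. Reject H₀.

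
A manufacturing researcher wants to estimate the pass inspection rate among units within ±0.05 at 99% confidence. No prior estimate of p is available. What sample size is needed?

Conservative approach: use p = 0.5 (maximizes p(1-p) = 0.25). n = z²(0.25)/E² = 2.576²×0.25/0.05² = 663.6 → n = 664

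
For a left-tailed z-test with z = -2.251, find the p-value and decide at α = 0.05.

p = P(Z < -2.251) = Φ(-2.251) ≈ 0.0122. Since p < 0.05, reject H₀ (significant) at α = 0.05.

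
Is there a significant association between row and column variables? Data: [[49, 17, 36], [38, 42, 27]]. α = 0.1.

χ² = 13.158. df = 2, critical = 4.605. Reject H₀. Variables are dependent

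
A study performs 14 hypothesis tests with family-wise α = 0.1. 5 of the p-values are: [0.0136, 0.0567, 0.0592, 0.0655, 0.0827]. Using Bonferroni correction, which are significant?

Bonferroni α = 0.1/14 = 0.00714. None of the given p-values are significant.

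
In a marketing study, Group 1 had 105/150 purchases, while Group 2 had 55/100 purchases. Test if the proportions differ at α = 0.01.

p̂₁ = 0.7, p̂₂ = 0.55, pooled p̂ = 0.64. z = 2.421. Critical: ±2.576. Fail to reject H₀.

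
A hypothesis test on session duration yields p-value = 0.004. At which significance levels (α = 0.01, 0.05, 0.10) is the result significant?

p = 0.004. Significant at: α = 0.01, 0.05, 0.1.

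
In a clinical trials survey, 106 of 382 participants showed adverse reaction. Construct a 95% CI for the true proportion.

p̂ = 0.277. CI = p̂ ± z*√(p̂(1-p̂)/n) = (0.233, 0.322)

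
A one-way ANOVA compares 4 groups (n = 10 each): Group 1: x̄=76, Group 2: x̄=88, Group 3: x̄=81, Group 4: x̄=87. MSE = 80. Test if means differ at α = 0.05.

Grand mean = 83.0. SS_between = 940.0, MS_between = 313.33. F = 3.917, F_crit ≈ 2.866. Reject H₀.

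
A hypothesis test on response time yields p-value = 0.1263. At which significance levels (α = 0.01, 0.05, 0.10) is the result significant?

p = 0.1263. Not significant at any of the given levels.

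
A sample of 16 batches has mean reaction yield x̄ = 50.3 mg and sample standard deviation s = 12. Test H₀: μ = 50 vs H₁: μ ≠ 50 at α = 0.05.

t = (x̄ - μ₀)/(s/√n) = (50.3 - 50)/(12/√16) = 0.1. df = 15, critical t = ±2.131. Fail to reject H₀.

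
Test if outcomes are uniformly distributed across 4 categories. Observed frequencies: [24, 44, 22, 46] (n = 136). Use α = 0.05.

Expected = 34 each. χ² = Σ(O-E)²/E = 14.353. df = 3, critical value = 7.815. Reject H₀.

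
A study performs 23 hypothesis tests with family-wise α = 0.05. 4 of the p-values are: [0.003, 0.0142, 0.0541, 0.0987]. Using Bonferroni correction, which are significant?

Bonferroni α = 0.05/23 = 0.00217. None of the given p-values are significant.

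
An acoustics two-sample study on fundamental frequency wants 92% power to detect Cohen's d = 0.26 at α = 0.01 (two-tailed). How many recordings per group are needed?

z_{α/2} = 2.576, z_β = Φ⁻¹(0.92) = 1.405. For small effect (d = 0.26): n per group = 2(z_{α/2} + z_β)²/d² = 2(2.576 + 1.405)²/0.26² = 468.9 → 469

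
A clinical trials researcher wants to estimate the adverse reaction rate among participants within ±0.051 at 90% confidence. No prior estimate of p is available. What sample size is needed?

Conservative approach: use p = 0.5 (maximizes p(1-p) = 0.25). n = z²(0.25)/E² = 1.645²×0.25/0.051² = 260.1 → n = 261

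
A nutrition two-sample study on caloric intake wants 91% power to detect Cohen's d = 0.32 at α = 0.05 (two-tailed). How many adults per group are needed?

z_{α/2} = 1.96, z_β = Φ⁻¹(0.91) = 1.341. For small effect (d = 0.32): n per group = 2(z_{α/2} + z_β)²/d² = 2(1.96 + 1.341)²/0.32² = 212.8 → 213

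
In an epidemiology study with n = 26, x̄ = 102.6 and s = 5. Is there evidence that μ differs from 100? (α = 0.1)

t = (x̄ - μ₀)/(s/√n) = (102.6 - 100)/(5/√26) = 2.651. df = 25, critical t = ±1.708. Reject H₀.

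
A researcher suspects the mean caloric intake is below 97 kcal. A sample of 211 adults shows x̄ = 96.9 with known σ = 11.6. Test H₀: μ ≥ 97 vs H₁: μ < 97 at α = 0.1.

z = -0.125. Critical value: -1.28. Fail to reject H₀.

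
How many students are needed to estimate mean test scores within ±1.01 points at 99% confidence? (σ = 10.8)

n = (z*σ/E)² = (2.576×10.8/1.01)² = 758.7 → n = 759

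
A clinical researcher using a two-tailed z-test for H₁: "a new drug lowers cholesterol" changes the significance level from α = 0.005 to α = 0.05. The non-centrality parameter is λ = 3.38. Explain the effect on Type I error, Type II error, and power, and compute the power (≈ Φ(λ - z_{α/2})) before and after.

Increasing α from 0.005 to 0.05:
• Type I error rate increases (α is the Type I rate by definition).
• Critical value moves from z_{α/2} = 2.807 to 1.96, so power = Φ(λ - z_{α/2}) goes from Φ(3.38 - 2.807) = 0.717 to Φ(3.38 - 1.96) = 0.922.
• Type II error rate β = 1 - power therefore decreases (0.283 → 0.078).
Appropriate when false negatives are costly — here, shelving an effective drug — patients miss out on a treatment that would have helped.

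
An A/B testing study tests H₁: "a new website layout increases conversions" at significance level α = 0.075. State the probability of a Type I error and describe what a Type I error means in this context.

P(Type I error) = α = 0.075. A Type I error is rejecting H₀ when H₀ is actually true (false positive) — here, concluding that a new website layout increases conversions when in fact this is not the case. Consequence: rolling out a layout that doesn't actually help — wasted engineering effort.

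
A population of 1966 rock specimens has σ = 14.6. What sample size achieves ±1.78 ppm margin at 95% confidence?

Without FPC: n₀ = (1.96×14.6/1.78)² = 258.451. With FPC: n = n₀N/(n₀+N-1) = 228.5 → n = 229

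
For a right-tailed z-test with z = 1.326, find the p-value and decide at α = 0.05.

p = P(Z > 1.326) = 1 - Φ(1.326) ≈ 0.0924. Since p ≥ 0.05, fail to reject H₀ (not significant) at α = 0.05.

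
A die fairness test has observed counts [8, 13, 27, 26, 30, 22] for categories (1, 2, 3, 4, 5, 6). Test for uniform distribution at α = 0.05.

Expected = 21 each. χ² = Σ(O-E)²/E = 17.905. df = 5, critical value = 11.07. Reject H₀.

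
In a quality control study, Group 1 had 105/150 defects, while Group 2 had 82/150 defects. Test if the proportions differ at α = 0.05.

p̂₁ = 0.7, p̂₂ = 0.547, pooled p̂ = 0.623. z = 2.74. Critical: ±1.96. Reject H₀.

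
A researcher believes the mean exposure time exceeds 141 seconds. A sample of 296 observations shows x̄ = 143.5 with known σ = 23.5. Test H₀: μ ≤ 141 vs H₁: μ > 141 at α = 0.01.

z = 1.83. Critical value: 2.33. Fail to reject H₀.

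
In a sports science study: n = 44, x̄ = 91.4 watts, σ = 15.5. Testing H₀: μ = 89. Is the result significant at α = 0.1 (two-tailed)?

z = (91.4 - 89)/(15.5/√44) = 1.027. Since |z| ≤ 1.645, not significant at α = 0.1.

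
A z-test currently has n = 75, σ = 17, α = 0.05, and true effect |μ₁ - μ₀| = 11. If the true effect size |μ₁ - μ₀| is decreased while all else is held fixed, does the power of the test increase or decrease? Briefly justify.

Power decreases: a smaller true effect decreases the non-centrality λ = |μ₁ - μ₀|/(σ/√n).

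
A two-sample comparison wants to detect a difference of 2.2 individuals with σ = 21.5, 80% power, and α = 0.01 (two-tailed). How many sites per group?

n per group = 2(z_α/2 + z_β)²σ²/d² = 2×(2.576 + 0.84)²×21.5²/2.2² = 2228.9 → n = 2229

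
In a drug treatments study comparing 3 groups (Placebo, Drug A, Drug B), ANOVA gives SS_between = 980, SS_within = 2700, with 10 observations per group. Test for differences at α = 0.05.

df_between = 2, df_within = 27. F = MS_between/MS_within = 490.0/100.0 = 4.9. F_crit ≈ 3.354. Reject H₀. At least one mean differs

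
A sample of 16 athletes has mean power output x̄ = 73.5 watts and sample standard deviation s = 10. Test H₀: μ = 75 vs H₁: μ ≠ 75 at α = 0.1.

t = (x̄ - μ₀)/(s/√n) = (73.5 - 75)/(10/√16) = -0.6. df = 15, critical t = ±1.753. Fail to reject H₀.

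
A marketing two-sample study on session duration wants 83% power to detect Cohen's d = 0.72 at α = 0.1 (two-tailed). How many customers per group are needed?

z_{α/2} = 1.645, z_β = Φ⁻¹(0.83) = 0.954. For medium effect (d = 0.72): n per group = 2(z_{α/2} + z_β)²/d² = 2(1.645 + 0.954)²/0.72² = 26.1 → 27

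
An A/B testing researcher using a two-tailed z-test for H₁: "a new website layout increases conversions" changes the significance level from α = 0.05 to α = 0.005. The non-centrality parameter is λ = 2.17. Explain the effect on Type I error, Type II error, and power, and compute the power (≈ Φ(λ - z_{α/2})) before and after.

Decreasing α from 0.05 to 0.005:
• Type I error rate decreases (α is the Type I rate by definition).
• Critical value moves from z_{α/2} = 1.96 to 2.807, so power = Φ(λ - z_{α/2}) goes from Φ(2.17 - 1.96) = 0.583 to Φ(2.17 - 2.807) = 0.262.
• Type II error rate β = 1 - power therefore increases (0.417 → 0.738).
Appropriate when false positives are costly — here, rolling out a layout that doesn't actually help — wasted engineering effort.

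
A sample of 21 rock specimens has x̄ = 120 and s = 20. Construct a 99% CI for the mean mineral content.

CI = x̄ ± t*(s/√n) = 120 ± 2.845(20/√21) = (107.58, 132.42)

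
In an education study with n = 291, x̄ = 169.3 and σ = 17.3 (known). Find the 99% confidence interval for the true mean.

CI = x̄ ± z*(σ/√n) = 169.3 ± 2.576(17.3/√291) = 169.3 ± 2.61 = (166.69, 171.91)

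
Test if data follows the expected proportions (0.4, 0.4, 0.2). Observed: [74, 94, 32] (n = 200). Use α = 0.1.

Expected: [80.0, 80.0, 40.0]. χ² = 4.5. df = 2, critical = 4.605. Fail to reject H₀.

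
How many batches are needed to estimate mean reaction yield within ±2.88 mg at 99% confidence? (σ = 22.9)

n = (z*σ/E)² = (2.576×22.9/2.88)² = 419.5 → n = 420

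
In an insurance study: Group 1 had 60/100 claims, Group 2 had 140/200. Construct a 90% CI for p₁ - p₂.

p̂₁ = 0.6, p̂₂ = 0.7. Difference = -0.1. CI = (-0.197, -0.003)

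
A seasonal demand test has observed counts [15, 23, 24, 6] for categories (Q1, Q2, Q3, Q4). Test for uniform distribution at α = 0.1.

Expected = 17 each. χ² = Σ(O-E)²/E = 12.353. df = 3, critical value = 6.251. Reject H₀.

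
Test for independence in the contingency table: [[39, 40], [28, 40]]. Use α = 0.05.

χ² = 0.988. df = 1, critical = 3.841. Fail to reject H₀. No evidence of dependence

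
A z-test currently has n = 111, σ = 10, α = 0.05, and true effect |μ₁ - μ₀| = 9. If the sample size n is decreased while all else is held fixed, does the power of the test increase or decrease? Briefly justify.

Power decreases: a smaller n inflates the standard error σ/√n, pulling the sampling distribution under H₁ back toward the critical value.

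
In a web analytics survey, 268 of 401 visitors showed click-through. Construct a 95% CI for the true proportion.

p̂ = 0.668. CI = p̂ ± z*√(p̂(1-p̂)/n) = (0.622, 0.714)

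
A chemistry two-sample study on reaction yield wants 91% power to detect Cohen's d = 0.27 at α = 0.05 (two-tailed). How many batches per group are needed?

z_{α/2} = 1.96, z_β = Φ⁻¹(0.91) = 1.341. For small effect (d = 0.27): n per group = 2(z_{α/2} + z_β)²/d² = 2(1.96 + 1.341)²/0.27² = 298.9 → 299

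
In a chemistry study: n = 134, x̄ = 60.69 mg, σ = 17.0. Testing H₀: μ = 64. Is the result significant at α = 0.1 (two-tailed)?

z = (60.69 - 64)/(17.0/√134) = -2.254. Since |z| > 1.645, significant at α = 0.1.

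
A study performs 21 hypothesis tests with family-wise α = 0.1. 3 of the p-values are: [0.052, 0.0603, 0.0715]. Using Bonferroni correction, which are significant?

Bonferroni α = 0.1/21 = 0.00476. None of the given p-values are significant.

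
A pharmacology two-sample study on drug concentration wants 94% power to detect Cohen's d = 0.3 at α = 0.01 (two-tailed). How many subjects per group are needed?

z_{α/2} = 2.576, z_β = Φ⁻¹(0.94) = 1.555. For small effect (d = 0.3): n per group = 2(z_{α/2} + z_β)²/d² = 2(2.576 + 1.555)²/0.3² = 379.2 → 380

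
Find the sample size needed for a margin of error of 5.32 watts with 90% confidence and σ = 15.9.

n = (z*σ/E)² = (1.645×15.9/5.32)² = 24.2 → n = 25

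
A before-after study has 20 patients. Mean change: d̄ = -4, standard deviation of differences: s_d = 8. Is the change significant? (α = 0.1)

t = d̄/(s_d/√n) = -4/(8/√20) = -2.236. df = 19, critical t = ±1.729. Reject H₀.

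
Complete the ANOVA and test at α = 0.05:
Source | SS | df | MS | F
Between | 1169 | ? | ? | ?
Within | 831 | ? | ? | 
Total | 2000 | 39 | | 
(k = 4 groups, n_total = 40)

df_between = 3, df_within = 36. MS_between = 389.67, MS_within = 23.08. F = 16.881, F_crit ≈ 2.866. Reject H₀.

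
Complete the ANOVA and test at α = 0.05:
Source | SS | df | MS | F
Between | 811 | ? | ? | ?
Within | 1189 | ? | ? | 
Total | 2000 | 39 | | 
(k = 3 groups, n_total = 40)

df_between = 2, df_within = 37. MS_between = 405.5, MS_within = 32.14. F = 12.619, F_crit ≈ 3.252. Reject H₀.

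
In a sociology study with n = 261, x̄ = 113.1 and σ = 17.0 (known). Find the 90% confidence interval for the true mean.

CI = x̄ ± z*(σ/√n) = 113.1 ± 1.645(17.0/√261) = 113.1 ± 1.73 = (111.37, 114.83)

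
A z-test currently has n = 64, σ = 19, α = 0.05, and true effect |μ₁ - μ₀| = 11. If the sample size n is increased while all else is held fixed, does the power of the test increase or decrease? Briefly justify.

Power increases: a larger n shrinks the standard error σ/√n, moving the sampling distribution under H₁ further from the critical value.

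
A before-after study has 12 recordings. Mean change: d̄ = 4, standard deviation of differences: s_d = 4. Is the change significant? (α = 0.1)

t = d̄/(s_d/√n) = 4/(4/√12) = 3.464. df = 11, critical t = ±1.796. Reject H₀.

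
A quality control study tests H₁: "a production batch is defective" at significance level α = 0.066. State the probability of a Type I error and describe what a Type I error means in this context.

P(Type I error) = α = 0.066. A Type I error is rejecting H₀ when H₀ is actually true (false positive) — here, concluding that a production batch is defective when in fact this is not the case. Consequence: scrapping a good batch — wasted material and cost for no reason.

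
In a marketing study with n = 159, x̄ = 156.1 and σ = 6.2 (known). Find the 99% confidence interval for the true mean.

CI = x̄ ± z*(σ/√n) = 156.1 ± 2.576(6.2/√159) = 156.1 ± 1.27 = (154.83, 157.37)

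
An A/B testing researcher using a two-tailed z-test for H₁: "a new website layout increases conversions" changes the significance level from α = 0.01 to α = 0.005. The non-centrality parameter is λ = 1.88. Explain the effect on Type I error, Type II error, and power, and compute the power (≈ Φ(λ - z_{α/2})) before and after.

Decreasing α from 0.01 to 0.005:
• Type I error rate decreases (α is the Type I rate by definition).
• Critical value moves from z_{α/2} = 2.576 to 2.807, so power = Φ(λ - z_{α/2}) goes from Φ(1.88 - 2.576) = 0.243 to Φ(1.88 - 2.807) = 0.177.
• Type II error rate β = 1 - power therefore increases (0.757 → 0.823).
Appropriate when false positives are costly — here, rolling out a layout that doesn't actually help — wasted engineering effort.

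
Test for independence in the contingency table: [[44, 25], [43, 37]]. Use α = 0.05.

χ² = 1.53. df = 1, critical = 3.841. Fail to reject H₀. No evidence of dependence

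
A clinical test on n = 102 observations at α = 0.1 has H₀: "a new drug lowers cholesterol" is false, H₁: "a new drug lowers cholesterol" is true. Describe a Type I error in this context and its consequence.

Type I error: rejecting H₀ when it is true — concluding that a new drug lowers cholesterol when in fact it is not. Consequence: approving an ineffective drug — patients take a useless medication and may skip effective alternatives.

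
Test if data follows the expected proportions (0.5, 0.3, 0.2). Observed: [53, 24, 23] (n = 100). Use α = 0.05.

Expected: [50.0, 30.0, 20.0]. χ² = 1.83. df = 2, critical = 5.991. Fail to reject H₀.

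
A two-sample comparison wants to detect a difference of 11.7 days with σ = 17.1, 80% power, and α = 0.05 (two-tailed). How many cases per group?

n per group = 2(z_α/2 + z_β)²σ²/d² = 2×(1.96 + 0.84)²×17.1²/11.7² = 33.5 → n = 34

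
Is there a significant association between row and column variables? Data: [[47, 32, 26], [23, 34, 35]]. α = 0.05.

χ² = 8.797. df = 2, critical = 5.991. Reject H₀. Variables are dependent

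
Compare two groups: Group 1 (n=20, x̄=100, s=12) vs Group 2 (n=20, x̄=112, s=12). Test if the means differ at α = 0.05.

Pooled sp = 12.0. t = -3.162, df = 38. Critical t = ±2.024. Reject H₀.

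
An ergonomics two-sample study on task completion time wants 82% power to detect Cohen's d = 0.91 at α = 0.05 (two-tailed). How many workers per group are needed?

z_{α/2} = 1.96, z_β = Φ⁻¹(0.82) = 0.915. For large effect (d = 0.91): n per group = 2(z_{α/2} + z_β)²/d² = 2(1.96 + 0.915)²/0.91² = 20.0 → 20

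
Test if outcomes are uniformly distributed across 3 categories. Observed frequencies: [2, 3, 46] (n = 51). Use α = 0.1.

Expected = 17 each. χ² = Σ(O-E)²/E = 74.235. df = 2, critical value = 4.605. Reject H₀.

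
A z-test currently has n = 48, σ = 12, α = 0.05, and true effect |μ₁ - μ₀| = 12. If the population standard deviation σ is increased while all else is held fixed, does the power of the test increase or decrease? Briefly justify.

Power decreases: a larger σ inflates the standard error σ/√n, pulling the sampling distribution under H₁ back toward the critical value.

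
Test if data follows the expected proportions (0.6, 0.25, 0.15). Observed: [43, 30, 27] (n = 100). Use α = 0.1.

Expected: [60.0, 25.0, 15.0]. χ² = 15.417. df = 2, critical = 4.605. Reject H₀.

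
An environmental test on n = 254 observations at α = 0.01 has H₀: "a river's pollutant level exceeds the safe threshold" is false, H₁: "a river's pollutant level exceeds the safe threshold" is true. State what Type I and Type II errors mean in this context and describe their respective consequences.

Type I (false positive): concluding that a river's pollutant level exceeds the safe threshold when it is not — shutting down a compliant factory unnecessarily. Type II (false negative): failing to conclude that a river's pollutant level exceeds the safe threshold when it is — allowing unsafe pollution to continue. Which is costlier depends on domain priorities and is a judgement call rather than a statistical fact.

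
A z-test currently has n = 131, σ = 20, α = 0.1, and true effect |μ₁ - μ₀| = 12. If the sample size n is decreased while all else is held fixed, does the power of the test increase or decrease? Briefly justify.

Power decreases: a smaller n inflates the standard error σ/√n, pulling the sampling distribution under H₁ back toward the critical value.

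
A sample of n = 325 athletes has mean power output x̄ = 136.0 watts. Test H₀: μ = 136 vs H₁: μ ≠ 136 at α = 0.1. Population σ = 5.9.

z = (x̄ - μ₀)/(σ/√n) = (136.0 - 136)/(5.9/√325) = 0.0. Critical value: ±1.645. Since |0.0| ≤ 1.645, Fail to reject H₀.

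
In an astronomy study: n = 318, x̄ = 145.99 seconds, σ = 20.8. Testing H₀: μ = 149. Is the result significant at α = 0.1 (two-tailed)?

z = (145.99 - 149)/(20.8/√318) = -2.581. Since |z| > 1.645, significant at α = 0.1.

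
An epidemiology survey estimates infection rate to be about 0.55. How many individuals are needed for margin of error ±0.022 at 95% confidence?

n = z²p(1-p)/E² = 1.96²×0.55×0.45/0.022² = 1964.5 → n = 1965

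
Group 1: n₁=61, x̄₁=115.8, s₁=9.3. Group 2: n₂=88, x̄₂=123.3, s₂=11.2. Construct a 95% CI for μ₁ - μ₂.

Difference = -7.5. SE = √(9.3²/61 + 11.2²/88) = 1.686. CI = (-10.8, -4.2)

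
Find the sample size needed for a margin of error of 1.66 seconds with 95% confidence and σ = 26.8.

n = (z*σ/E)² = (1.96×26.8/1.66)² = 1001.3 → n = 1002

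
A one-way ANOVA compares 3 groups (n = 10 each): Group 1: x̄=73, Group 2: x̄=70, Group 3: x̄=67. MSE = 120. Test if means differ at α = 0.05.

Grand mean = 70.0. SS_between = 180.0, MS_between = 90.0. F = 0.75, F_crit ≈ 3.354. Fail to reject H₀.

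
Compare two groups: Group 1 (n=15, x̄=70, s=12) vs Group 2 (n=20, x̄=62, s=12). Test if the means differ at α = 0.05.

Pooled sp = 12.0. t = 1.952, df = 33. Critical t = ±2.035. Fail to reject H₀.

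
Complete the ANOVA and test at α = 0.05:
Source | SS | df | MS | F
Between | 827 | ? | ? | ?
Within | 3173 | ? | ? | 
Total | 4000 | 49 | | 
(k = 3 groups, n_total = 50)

df_between = 2, df_within = 47. MS_between = 413.5, MS_within = 67.51. F = 6.125, F_crit ≈ 3.195. Reject H₀.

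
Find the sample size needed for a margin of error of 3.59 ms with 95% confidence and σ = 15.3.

n = (z*σ/E)² = (1.96×15.3/3.59)² = 69.8 → n = 70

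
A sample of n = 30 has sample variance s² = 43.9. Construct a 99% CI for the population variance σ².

df = 29. χ²_{0.005} = 52.336, χ²_{0.995} = 13.121. CI for σ² = ((n-1)s²/χ²_{α/2}, (n-1)s²/χ²_{1-α/2}) = (29·43.9/52.336, 29·43.9/13.121) = (24.33, 97.03)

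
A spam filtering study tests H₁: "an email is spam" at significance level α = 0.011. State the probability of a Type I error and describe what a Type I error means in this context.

P(Type I error) = α = 0.011. A Type I error is rejecting H₀ when H₀ is actually true (false positive) — here, concluding that an email is spam when in fact this is not the case. Consequence: a legitimate email is sent to the spam folder and the user misses it.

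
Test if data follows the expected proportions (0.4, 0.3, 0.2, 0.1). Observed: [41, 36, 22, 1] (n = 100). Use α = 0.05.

Expected: [40.0, 30.0, 20.0, 10.0]. χ² = 9.525. df = 3, critical = 7.815. Reject H₀.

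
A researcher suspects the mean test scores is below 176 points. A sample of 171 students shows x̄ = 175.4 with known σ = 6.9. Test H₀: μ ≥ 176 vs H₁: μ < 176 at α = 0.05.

z = -1.137. Critical value: -1.645. Fail to reject H₀.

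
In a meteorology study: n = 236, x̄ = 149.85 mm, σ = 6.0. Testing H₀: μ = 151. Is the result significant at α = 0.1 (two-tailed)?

z = (149.85 - 151)/(6.0/√236) = -2.944. Since |z| > 1.645, significant at α = 0.1.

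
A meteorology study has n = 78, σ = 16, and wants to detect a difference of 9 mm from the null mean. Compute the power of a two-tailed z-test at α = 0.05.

SE = σ/√n = 16/√78 = 1.812. Non-centrality λ = d/SE = 9/1.812 = 4.968. Power ≈ Φ(λ - z_{α/2}) = Φ(4.968 - 1.96) = Φ(3.008) = 0.999.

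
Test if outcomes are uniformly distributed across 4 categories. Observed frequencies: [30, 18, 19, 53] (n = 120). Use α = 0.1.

Expected = 30 each. χ² = Σ(O-E)²/E = 26.467. df = 3, critical value = 6.251. Reject H₀.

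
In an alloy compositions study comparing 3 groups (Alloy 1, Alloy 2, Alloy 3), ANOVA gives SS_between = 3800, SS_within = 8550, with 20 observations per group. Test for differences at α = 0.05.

df_between = 2, df_within = 57. F = MS_between/MS_within = 1900.0/150.0 = 12.667. F_crit ≈ 3.159. Reject H₀. At least one mean differs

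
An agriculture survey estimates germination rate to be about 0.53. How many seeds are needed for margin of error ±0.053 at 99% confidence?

n = z²p(1-p)/E² = 2.576²×0.53×0.47/0.053² = 588.5 → n = 589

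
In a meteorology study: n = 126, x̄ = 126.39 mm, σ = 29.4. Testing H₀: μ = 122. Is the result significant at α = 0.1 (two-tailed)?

z = (126.39 - 122)/(29.4/√126) = 1.676. Since |z| > 1.645, significant at α = 0.1.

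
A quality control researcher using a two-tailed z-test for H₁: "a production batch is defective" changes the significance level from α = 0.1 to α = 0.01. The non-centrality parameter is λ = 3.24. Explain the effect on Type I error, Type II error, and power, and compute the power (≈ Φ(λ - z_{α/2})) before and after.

Decreasing α from 0.1 to 0.01:
• Type I error rate decreases (α is the Type I rate by definition).
• Critical value moves from z_{α/2} = 1.645 to 2.576, so power = Φ(λ - z_{α/2}) goes from Φ(3.24 - 1.645) = 0.945 to Φ(3.24 - 2.576) = 0.747.
• Type II error rate β = 1 - power therefore increases (0.055 → 0.253).
Appropriate when false positives are costly — here, scrapping a good batch — wasted material and cost for no reason.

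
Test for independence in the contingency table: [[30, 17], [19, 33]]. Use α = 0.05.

χ² = 7.356. df = 1, critical = 3.841. Reject H₀. Variables are dependent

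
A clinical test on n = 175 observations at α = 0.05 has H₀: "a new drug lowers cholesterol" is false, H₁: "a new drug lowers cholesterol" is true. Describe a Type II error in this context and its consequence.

Type II error: failing to reject H₀ when it is false — concluding that a new drug lowers cholesterol is not supported when in fact it is. Consequence: shelving an effective drug — patients miss out on a treatment that would have helped.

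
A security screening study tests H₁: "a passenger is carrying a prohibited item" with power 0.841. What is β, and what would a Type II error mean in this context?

β = 1 - power = 1 - 0.841 = 0.159. A Type II error is failing to reject H₀ when H₀ is false (false negative) — here, failing to conclude that a passenger is carrying a prohibited item when in fact it is true. Consequence: letting a prohibited item through — security breach.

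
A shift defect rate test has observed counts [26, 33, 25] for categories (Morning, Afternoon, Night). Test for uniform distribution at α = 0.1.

Expected = 28 each. χ² = Σ(O-E)²/E = 1.357. df = 2, critical value = 4.605. Fail to reject H₀.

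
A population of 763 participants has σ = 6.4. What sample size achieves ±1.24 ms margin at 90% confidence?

Without FPC: n₀ = (1.645×6.4/1.24)² = 72.086. With FPC: n = n₀N/(n₀+N-1) = 65.9 → n = 66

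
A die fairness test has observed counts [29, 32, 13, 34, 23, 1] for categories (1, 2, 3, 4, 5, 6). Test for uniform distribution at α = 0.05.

Expected = 22 each. χ² = Σ(O-E)²/E = 37.091. df = 5, critical value = 11.07. Reject H₀.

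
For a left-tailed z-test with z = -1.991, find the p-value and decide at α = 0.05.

p = P(Z < -1.991) = Φ(-1.991) ≈ 0.0232. Since p < 0.05, reject H₀ (significant) at α = 0.05.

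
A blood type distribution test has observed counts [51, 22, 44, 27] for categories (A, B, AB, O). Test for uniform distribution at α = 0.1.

Expected = 36 each. χ² = Σ(O-E)²/E = 15.722. df = 3, critical value = 6.251. Reject H₀.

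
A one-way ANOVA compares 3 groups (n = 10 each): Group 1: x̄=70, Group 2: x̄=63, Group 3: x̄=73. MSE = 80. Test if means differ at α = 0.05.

Grand mean = 68.67. SS_between = 526.67, MS_between = 263.33. F = 3.292, F_crit ≈ 3.354. Fail to reject H₀.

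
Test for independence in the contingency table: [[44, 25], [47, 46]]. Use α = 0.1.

χ² = 2.816. df = 1, critical = 2.706. Reject H₀. Variables are dependent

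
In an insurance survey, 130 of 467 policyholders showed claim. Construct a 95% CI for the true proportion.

p̂ = 0.278. CI = p̂ ± z*√(p̂(1-p̂)/n) = (0.238, 0.319)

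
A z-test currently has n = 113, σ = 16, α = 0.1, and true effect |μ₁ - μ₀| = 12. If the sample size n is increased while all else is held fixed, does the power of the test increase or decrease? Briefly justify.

Power increases: a larger n shrinks the standard error σ/√n, moving the sampling distribution under H₁ further from the critical value.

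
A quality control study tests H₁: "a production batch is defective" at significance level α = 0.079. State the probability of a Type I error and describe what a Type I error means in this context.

P(Type I error) = α = 0.079. A Type I error is rejecting H₀ when H₀ is actually true (false positive) — here, concluding that a production batch is defective when in fact this is not the case. Consequence: scrapping a good batch — wasted material and cost for no reason.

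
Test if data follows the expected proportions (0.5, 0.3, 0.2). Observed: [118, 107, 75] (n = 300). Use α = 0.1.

Expected: [150.0, 90.0, 60.0]. χ² = 13.788. df = 2, critical = 4.605. Reject H₀.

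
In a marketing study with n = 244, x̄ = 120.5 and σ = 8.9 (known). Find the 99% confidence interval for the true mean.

CI = x̄ ± z*(σ/√n) = 120.5 ± 2.576(8.9/√244) = 120.5 ± 1.47 = (119.03, 121.97)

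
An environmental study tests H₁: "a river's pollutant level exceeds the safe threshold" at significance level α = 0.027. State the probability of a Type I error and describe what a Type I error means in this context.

P(Type I error) = α = 0.027. A Type I error is rejecting H₀ when H₀ is actually true (false positive) — here, concluding that a river's pollutant level exceeds the safe threshold when in fact this is not the case. Consequence: shutting down a compliant factory unnecessarily.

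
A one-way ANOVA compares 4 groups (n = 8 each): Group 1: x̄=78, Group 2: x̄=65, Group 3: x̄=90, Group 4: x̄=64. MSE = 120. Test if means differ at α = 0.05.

Grand mean = 74.25. SS_between = 3622.0, MS_between = 1207.33. F = 10.061, F_crit ≈ 2.947. Reject H₀.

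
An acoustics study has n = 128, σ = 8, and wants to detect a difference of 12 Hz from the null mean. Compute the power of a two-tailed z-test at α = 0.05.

SE = σ/√n = 8/√128 = 0.707. Non-centrality λ = d/SE = 12/0.707 = 16.971. Power ≈ Φ(λ - z_{α/2}) = Φ(16.971 - 1.96) = Φ(15.011) = 1.0.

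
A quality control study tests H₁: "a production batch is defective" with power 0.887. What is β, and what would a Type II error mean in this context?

β = 1 - power = 1 - 0.887 = 0.113. A Type II error is failing to reject H₀ when H₀ is false (false negative) — here, failing to conclude that a production batch is defective when in fact it is true. Consequence: shipping a defective batch — faulty products reach customers.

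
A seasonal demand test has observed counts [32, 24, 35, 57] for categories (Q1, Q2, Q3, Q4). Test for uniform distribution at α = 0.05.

Expected = 37 each. χ² = Σ(O-E)²/E = 16.162. df = 3, critical value = 7.815. Reject H₀.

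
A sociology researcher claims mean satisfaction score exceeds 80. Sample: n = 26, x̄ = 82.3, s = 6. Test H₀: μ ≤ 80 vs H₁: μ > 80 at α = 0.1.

t = (82.3 - 80)/(6/√26) = 1.955, df = 25. Critical t = 1.316. Reject H₀.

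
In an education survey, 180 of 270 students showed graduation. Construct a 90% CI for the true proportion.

p̂ = 0.667. CI = p̂ ± z*√(p̂(1-p̂)/n) = (0.619, 0.714)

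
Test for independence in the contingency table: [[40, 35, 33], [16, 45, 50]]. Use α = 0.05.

χ² = 14.979. df = 2, critical = 5.991. Reject H₀. Variables are dependent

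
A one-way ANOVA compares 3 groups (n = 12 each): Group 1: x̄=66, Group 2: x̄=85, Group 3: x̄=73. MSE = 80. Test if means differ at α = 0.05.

Grand mean = 74.67. SS_between = 2216.0, MS_between = 1108.0. F = 13.85, F_crit ≈ 3.285. Reject H₀.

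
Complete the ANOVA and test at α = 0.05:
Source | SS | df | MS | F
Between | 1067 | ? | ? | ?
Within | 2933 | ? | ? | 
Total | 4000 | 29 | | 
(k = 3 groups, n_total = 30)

df_between = 2, df_within = 27. MS_between = 533.5, MS_within = 108.63. F = 4.911, F_crit ≈ 3.354. Reject H₀.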